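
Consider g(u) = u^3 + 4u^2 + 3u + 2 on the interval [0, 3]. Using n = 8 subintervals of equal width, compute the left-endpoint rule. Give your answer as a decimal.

Δu = (3 − 0)/8 = 0.375.
Left endpoints: 0, 0.375, 0.75, 1.125, 1.5, 1.875, 2.25, 2.625.
g(0) = 2, g(0.375) = 1915/512, g(0.75) = 6.921875, g(1.125) = 6073/512, g(1.5) = 18.875, g(1.875) = 14479/512, g(2.25) = 40.390625, g(2.625) = 28429/512.
Sum = Δu · [g(0) + g(0.375) + g(0.75) + ...].
Sum = 62.84765625.

62.84765625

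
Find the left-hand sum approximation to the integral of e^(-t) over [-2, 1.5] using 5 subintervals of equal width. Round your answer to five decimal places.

9.96425

Δt = (1.5 − (-2))/5 = 0.7.
Left endpoints: -2, -1.3, -0.6, 0.1, 0.8.
f(-2) ≈ 7.38906, f(-1.3) ≈ 3.66930, f(-0.6) ≈ 1.82212, f(0.1) ≈ 0.90484, f(0.8) ≈ 0.44933.
Sum = Δt · [f(-2) + f(-1.3) + f(-0.6) + f(0.1) + f(0.8)].
Sum ≈ 9.96425.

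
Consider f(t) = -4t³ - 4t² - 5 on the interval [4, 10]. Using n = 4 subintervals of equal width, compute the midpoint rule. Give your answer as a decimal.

-10923

Δt = (10 − 4)/4 = 1.5.
Midpoints: 4.75, 6.25, 7.75, 9.25.
f(4.75) = -523.9375, f(6.25) = -1137.8125, f(7.75) = -2107.1875, f(9.25) = -3513.0625.
Sum = Δt · [f(4.75) + f(6.25) + f(7.75) + f(9.25)].
Sum = -10923.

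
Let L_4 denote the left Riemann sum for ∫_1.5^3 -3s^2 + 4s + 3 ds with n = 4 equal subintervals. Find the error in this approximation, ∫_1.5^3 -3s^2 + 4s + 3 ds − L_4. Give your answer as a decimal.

-2.56640625

Exact integral: ∫_1.5^3 f(s) ds = -5.625.
L_4 = -3.05859375.
Error = -5.625 − (-3.05859375) = -2.56640625.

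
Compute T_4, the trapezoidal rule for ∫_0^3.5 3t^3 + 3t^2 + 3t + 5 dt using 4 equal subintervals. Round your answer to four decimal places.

Δt = (3.5 − 0)/4 = 0.875.
f(0) = 5, f(0.875) = 6109/512, f(1.75) = 35.515625, f(2.625) = 44959/512, f(3.5) = 180.875.
T_4 = (Δt/2)·[f(t_0) + 2f(t_1) + 2f(t_2) + 2f(t_3) + f(t_4)].
Sum ≈ 199.6709.

199.6709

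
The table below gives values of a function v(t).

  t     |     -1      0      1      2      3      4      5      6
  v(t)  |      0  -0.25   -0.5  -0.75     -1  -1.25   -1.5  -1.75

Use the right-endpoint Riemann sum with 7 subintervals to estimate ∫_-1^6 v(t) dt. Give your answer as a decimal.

Δt = 1.
Sum = 1·[(-0.25) + (-0.5) + (-0.75) + (-1) + (-1.25) + (-1.5) + (-1.75)] = -7.

-7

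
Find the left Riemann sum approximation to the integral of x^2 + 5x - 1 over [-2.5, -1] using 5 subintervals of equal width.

Δx = (-1 − (-2.5))/5 = 0.3.
Left endpoints: -2.5, -2.2, -1.9, -1.6, -1.3.
f(-2.5) = -7.25, f(-2.2) = -7.16, f(-1.9) = -6.89, f(-1.6) = -6.44, f(-1.3) = -5.81.
Sum = Δx · [f(-2.5) + f(-2.2) + f(-1.9) + f(-1.6) + f(-1.3)].
Sum = -10.065.

-10.065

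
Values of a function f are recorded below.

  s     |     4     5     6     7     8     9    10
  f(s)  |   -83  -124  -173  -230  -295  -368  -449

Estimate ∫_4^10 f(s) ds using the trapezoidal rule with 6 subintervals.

-1456

Δs = 1.
T_6 = (1/2)·[(-83) + 2·(-124) + 2·(-173) + 2·(-230) + 2·(-295) + 2·(-368) + (-449)] = -1456.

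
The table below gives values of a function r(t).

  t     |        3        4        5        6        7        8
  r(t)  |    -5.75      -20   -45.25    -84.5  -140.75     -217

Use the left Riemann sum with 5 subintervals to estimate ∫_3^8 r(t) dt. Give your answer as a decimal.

-296.25

Δt = 1.
Sum = 1·[(-5.75) + (-20) + (-45.25) + (-84.5) + (-140.75)] = -296.25.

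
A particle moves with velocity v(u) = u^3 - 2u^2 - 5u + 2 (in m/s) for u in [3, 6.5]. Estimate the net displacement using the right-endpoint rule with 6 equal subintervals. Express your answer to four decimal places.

234.9628

Δu = (6.5 − 3)/6 = 7/12.
Right endpoints: 43/12, 25/6, 4.75, 16/3, 71/12, 6.5.
v(43/12) = 7627/1728, v(25/6) = 4057/216, v(4.75) = 40.296875, v(16/3) = 1894/27, v(71/12) = 189263/1728, v(6.5) = 159.625.
Sum = Δu · [v(43/12) + v(25/6) + v(4.75) + ...].
Sum ≈ 234.9628.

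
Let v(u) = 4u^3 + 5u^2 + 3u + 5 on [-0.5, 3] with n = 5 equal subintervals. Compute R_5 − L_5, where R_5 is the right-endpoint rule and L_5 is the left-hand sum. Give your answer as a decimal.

R_5 = 219.45.
L_5 = 105.525.
R_5 − L_5 = 113.925.

113.925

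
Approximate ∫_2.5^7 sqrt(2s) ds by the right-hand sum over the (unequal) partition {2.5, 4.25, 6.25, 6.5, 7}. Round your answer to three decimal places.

14.945

Subinterval widths: 1.75, 2, 0.25, 0.5.
Right endpoints: 4.25, 6.25, 6.5, 7.
f(4.25) ≈ 2.915, f(6.25) ≈ 3.536, f(6.5) ≈ 3.606, f(7) ≈ 3.742.
Sum = Σ Δs_i · f(s_i).
Sum ≈ 14.945.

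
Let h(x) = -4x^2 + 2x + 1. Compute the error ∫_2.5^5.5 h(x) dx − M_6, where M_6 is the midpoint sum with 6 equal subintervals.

-0.25

Exact integral: ∫_2.5^5.5 h(x) dx = -174.
M_6 = -173.75.
Error = -174 − (-173.75) = -0.25.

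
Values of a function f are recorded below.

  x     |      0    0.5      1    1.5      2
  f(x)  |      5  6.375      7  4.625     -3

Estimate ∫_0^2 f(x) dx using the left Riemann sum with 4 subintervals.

11.5

Δx = 0.5.
Sum = 0.5·[5 + 6.375 + 7 + 4.625] = 11.5.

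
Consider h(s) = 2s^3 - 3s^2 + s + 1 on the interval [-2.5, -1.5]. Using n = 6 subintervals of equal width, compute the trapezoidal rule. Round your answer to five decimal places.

-30.31944

Δs = (-1.5 − (-2.5))/6 = 1/6.
h(-2.5) = -51.5, h(-7/3) = -1163/27, h(-13/6) = -961/27, h(-2) = -29, h(-11/6) = -1255/54, h(-5/3) = -493/27, h(-1.5) = -14.
T_6 = (Δs/2)·[h(s_0) + 2h(s_1) + ... + 2h(s_{5}) + h(s_6)].
Sum ≈ -30.31944.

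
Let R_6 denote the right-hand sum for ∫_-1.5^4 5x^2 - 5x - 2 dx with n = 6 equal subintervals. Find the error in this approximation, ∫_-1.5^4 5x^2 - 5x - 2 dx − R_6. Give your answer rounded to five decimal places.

Exact integral: ∫_-1.5^4 f(x) dx ≈ 66.9166667.
R_6 ≈ 89.6741898.
Error ≈ 66.9166667 − 89.6741898 ≈ -22.75752.

-22.75752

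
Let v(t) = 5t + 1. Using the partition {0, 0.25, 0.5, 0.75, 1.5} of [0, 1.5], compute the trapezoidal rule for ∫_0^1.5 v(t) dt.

7.125

Subinterval widths: 0.25, 0.25, 0.25, 0.75.
v(0) = 1, v(0.25) = 2.25, v(0.5) = 3.5, v(0.75) = 4.75, v(1.5) = 8.5.
On each subinterval the trapezoid contributes (Δt_i/2)·[v(t_{i-1}) + v(t_i)].
Sum = 7.125.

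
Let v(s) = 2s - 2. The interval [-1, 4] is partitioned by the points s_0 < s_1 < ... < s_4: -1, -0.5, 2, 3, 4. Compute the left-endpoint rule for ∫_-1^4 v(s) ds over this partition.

-3.5

Subinterval widths: 0.5, 2.5, 1, 1.
Left endpoints: -1, -0.5, 2, 3.
v(-1) = -4, v(-0.5) = -3, v(2) = 2, v(3) = 4.
Sum = Σ Δs_i · v(s_i).
Sum = -3.5.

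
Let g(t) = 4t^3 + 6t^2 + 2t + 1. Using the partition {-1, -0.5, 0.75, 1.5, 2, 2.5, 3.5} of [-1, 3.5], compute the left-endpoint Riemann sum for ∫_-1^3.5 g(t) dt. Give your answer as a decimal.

Subinterval widths: 0.5, 1.25, 0.75, 0.5, 0.5, 1.
Left endpoints: -1, -0.5, 0.75, 1.5, 2, 2.5.
g(-1) = 1, g(-0.5) = 1, g(0.75) = 7.5625, g(1.5) = 31, g(2) = 61, g(2.5) = 106.
Sum = Σ Δt_i · g(t_i).
Sum = 159.421875.

159.421875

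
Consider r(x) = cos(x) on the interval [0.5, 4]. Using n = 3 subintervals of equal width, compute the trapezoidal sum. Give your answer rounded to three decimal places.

Δx = (4 − 0.5)/3 = 7/6.
r(0.5) ≈ 0.878, r(5/3) ≈ -0.096, r(17/6) ≈ -0.953, r(4) ≈ -0.654.
T_3 = (Δx/2)·[r(x_0) + 2r(x_1) + 2r(x_2) + r(x_3)].
Sum ≈ -1.093.

-1.093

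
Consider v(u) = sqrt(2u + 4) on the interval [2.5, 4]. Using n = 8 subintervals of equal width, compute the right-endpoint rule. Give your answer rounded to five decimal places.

Δu = (4 − 2.5)/8 = 0.1875.
Right endpoints: 2.6875, 2.875, 3.0625, 3.25, 3.4375, 3.625, 3.8125, 4.
v(2.6875) ≈ 3.06186, v(2.875) ≈ 3.12250, v(3.0625) ≈ 3.18198, v(3.25) ≈ 3.24037, v(3.4375) ≈ 3.29773, v(3.625) ≈ 3.35410, v(3.8125) ≈ 3.40955, v(4) ≈ 3.46410.
Sum = Δu · [v(2.6875) + v(2.875) + v(3.0625) + ...].
Sum ≈ 4.89979.

4.89979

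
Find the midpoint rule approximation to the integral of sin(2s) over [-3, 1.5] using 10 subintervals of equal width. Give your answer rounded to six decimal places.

Δs = (1.5 − (-3))/10 = 0.45.
Midpoints: -2.775, -2.325, -1.875, -1.425, -0.975, -0.525, -0.075, 0.375, 0.825, 1.275.
f(-2.775) ≈ 0.669240, f(-2.325) ≈ 0.998054, f(-1.875) ≈ 0.571561, f(-1.425) ≈ -0.287478, f(-0.975) ≈ -0.928960, f(-0.525) ≈ -0.867423, f(-0.075) ≈ -0.149438, f(0.375) ≈ 0.681639, f(0.825) ≈ 0.996865, f(1.275) ≈ 0.557684.
Sum = Δs · [f(-2.775) + f(-2.325) + f(-1.875) + ...].
Sum ≈ 1.008785.

1.008785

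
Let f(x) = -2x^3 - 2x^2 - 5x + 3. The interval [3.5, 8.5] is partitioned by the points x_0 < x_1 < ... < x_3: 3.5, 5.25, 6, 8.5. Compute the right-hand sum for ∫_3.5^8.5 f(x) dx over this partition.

Subinterval widths: 1.75, 0.75, 2.5.
Right endpoints: 5.25, 6, 8.5.
f(5.25) = -367.78125, f(6) = -531, f(8.5) = -1412.25.
Sum = Σ Δx_i · f(x_i).
Sum = -4572.4921875.

-4572.4921875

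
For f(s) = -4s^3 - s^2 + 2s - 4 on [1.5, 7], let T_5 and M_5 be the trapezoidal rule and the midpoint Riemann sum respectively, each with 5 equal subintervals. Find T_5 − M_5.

T_5 = -2542.0725.
M_5 = -2455.5575.
T_5 − M_5 = -86.515.

-86.515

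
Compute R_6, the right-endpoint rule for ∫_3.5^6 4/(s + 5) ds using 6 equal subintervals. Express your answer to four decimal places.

Δs = (6 − 3.5)/6 = 5/12.
Right endpoints: 47/12, 13/3, 4.75, 31/6, 67/12, 6.
f(47/12) = 48/107, f(13/3) = 3/7, f(4.75) = 16/39, f(31/6) = 24/61, f(67/12) = 48/127, f(6) = 4/11.
Sum = Δs · [f(47/12) + f(13/3) + f(4.75) + ...].
Sum ≈ 1.0094.

1.0094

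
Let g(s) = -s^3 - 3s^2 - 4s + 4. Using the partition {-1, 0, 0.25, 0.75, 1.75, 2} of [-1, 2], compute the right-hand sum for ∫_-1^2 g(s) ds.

-19.40234375

Subinterval widths: 1, 0.25, 0.5, 1, 0.25.
Right endpoints: 0, 0.25, 0.75, 1.75, 2.
g(0) = 4, g(0.25) = 2.796875, g(0.75) = -1.109375, g(1.75) = -17.546875, g(2) = -24.
Sum = Σ Δs_i · g(s_i).
Sum = -19.40234375.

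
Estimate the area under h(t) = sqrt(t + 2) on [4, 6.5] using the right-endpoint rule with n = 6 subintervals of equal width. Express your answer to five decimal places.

6.81968

Δt = (6.5 − 4)/6 = 5/12.
Right endpoints: 53/12, 29/6, 5.25, 17/3, 73/12, 6.5.
h(53/12) ≈ 2.53311, h(29/6) ≈ 2.61406, h(5.25) ≈ 2.69258, h(17/3) ≈ 2.76887, h(73/12) ≈ 2.84312, h(6.5) ≈ 2.91548.
Sum = Δt · [h(53/12) + h(29/6) + h(5.25) + ...].
Sum ≈ 6.81968.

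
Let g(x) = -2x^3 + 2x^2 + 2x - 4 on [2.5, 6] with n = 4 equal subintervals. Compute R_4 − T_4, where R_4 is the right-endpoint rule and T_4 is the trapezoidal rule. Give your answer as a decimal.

R_4 ≈ -635.86523.
T_4 ≈ -489.63086.
R_4 − T_4 = -146.234375.

-146.234375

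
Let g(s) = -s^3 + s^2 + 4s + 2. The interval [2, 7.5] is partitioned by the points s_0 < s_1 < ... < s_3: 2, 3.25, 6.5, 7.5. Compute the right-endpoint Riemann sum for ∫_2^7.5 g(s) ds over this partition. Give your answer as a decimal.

-1008.80078125

Subinterval widths: 1.25, 3.25, 1.
Right endpoints: 3.25, 6.5, 7.5.
g(3.25) = -8.765625, g(6.5) = -204.375, g(7.5) = -333.625.
Sum = Σ Δs_i · g(s_i).
Sum = -1008.80078125.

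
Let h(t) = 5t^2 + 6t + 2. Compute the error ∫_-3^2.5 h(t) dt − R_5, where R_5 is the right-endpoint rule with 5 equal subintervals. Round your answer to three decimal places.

Exact integral: ∫_-3^2.5 h(t) dt ≈ 73.79167.
R_5 = 89.925.
Error ≈ 73.79167 − 89.925 ≈ -16.133.

-16.133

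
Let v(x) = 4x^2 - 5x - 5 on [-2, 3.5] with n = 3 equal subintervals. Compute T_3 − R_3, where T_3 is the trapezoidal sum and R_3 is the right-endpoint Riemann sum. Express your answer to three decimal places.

-5.042

T_3 ≈ 32.03241.
R_3 ≈ 37.07407.
T_3 − R_3 ≈ -5.042.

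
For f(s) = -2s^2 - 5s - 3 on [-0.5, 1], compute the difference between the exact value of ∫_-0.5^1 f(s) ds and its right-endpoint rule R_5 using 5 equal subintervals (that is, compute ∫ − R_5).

Exact integral: ∫_-0.5^1 f(s) ds = -7.125.
R_5 = -8.52.
Error = -7.125 − (-8.52) = 1.395.

1.395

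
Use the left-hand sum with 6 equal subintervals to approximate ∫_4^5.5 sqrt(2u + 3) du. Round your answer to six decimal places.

Δu = (5.5 − 4)/6 = 0.25.
Left endpoints: 4, 4.25, 4.5, 4.75, 5, 5.25.
f(4) ≈ 3.316625, f(4.25) ≈ 3.391165, f(4.5) ≈ 3.464102, f(4.75) ≈ 3.535534, f(5) ≈ 3.605551, f(5.25) ≈ 3.674235.
Sum = Δu · [f(4) + f(4.25) + f(4.5) + ...].
Sum ≈ 5.246803.

5.246803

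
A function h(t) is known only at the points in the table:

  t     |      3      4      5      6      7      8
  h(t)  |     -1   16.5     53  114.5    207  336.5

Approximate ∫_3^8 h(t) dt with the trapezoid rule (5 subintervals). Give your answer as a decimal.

558.75

Δt = 1.
T_5 = (1/2)·[(-1) + 2·16.5 + 2·53 + 2·114.5 + 2·207 + 336.5] = 558.75.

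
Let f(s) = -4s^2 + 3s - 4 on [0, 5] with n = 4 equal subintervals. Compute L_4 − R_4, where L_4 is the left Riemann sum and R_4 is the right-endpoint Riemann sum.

106.25

L_4 = -101.25.
R_4 = -207.5.
L_4 − R_4 = 106.25.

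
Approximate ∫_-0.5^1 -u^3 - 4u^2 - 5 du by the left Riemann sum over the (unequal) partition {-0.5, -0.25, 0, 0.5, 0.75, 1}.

-8.7265625

Subinterval widths: 0.25, 0.25, 0.5, 0.25, 0.25.
Left endpoints: -0.5, -0.25, 0, 0.5, 0.75.
f(-0.5) = -5.875, f(-0.25) = -5.234375, f(0) = -5, f(0.5) = -6.125, f(0.75) = -7.671875.
Sum = Σ Δu_i · f(u_i).
Sum = -8.7265625.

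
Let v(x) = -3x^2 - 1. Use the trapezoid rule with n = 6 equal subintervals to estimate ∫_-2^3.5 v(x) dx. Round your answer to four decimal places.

-58.6858

Δx = (3.5 − (-2))/6 = 11/12.
v(-2) = -13, v(-13/12) = -217/48, v(-1/6) = -13/12, v(0.75) = -2.6875, v(5/3) = -28/3, v(31/12) = -1009/48, v(3.5) = -37.75.
T_6 = (Δx/2)·[v(x_0) + 2v(x_1) + ... + 2v(x_{5}) + v(x_6)].
Sum ≈ -58.6858.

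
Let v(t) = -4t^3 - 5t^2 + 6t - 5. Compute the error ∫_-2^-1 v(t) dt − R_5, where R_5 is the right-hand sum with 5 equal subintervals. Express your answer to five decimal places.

0.61333

Exact integral: ∫_-2^-1 v(t) dt ≈ -10.6666667.
R_5 = -11.28.
Error ≈ -10.6666667 − (-11.28) ≈ 0.61333.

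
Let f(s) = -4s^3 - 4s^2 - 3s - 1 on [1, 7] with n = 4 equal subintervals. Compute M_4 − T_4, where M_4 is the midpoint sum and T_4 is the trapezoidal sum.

M_4 = -2875.5.
T_4 = -3051.
M_4 − T_4 = 175.5.

175.5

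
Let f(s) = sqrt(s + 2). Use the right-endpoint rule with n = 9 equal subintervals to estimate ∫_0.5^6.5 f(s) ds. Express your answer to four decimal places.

Δs = (6.5 − 0.5)/9 = 2/3.
Right endpoints: 7/6, 11/6, 2.5, 19/6, 23/6, 4.5, 31/6, 35/6, 6.5.
f(7/6) ≈ 1.7795, f(11/6) ≈ 1.9579, f(2.5) ≈ 2.1213, f(19/6) ≈ 2.2730, f(23/6) ≈ 2.4152, f(4.5) ≈ 2.5495, f(31/6) ≈ 2.6771, f(35/6) ≈ 2.7988, f(6.5) ≈ 2.9155.
Sum = Δs · [f(7/6) + f(11/6) + f(2.5) + ...].
Sum ≈ 14.3252.

14.3252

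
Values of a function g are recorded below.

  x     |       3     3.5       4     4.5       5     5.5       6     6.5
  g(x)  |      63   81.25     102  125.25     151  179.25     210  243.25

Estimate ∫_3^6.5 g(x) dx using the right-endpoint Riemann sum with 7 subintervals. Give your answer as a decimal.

546

Δx = 0.5.
Sum = 0.5·[81.25 + 102 + 125.25 + 151 + 179.25 + 210 + 243.25] = 546.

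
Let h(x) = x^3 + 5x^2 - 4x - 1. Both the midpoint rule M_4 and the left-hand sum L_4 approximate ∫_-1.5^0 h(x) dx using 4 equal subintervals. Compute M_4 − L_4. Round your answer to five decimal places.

M_4 ≈ 7.3110352.
L_4 ≈ 10.0576172.
M_4 − L_4 ≈ -2.74658.

-2.74658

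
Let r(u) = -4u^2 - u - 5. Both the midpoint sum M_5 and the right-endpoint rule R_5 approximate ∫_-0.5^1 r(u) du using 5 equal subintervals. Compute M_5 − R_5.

0.81

M_5 = -9.33.
R_5 = -10.14.
M_5 − R_5 = 0.81.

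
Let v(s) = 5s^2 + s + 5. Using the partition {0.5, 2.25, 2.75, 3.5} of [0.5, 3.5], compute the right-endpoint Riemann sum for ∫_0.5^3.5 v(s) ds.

Subinterval widths: 1.75, 0.5, 0.75.
Right endpoints: 2.25, 2.75, 3.5.
v(2.25) = 32.5625, v(2.75) = 45.5625, v(3.5) = 69.75.
Sum = Σ Δs_i · v(s_i).
Sum = 132.078125.

132.078125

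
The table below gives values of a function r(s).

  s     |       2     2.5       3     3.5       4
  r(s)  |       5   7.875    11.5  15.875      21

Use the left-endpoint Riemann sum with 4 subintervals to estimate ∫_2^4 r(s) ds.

20.125

Δs = 0.5.
Sum = 0.5·[5 + 7.875 + 11.5 + 15.875] = 20.125.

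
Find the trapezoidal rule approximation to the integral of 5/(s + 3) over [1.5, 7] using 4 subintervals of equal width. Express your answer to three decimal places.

4.023

Δs = (7 − 1.5)/4 = 1.375.
f(1.5) = 10/9, f(2.875) = 40/47, f(4.25) = 20/29, f(5.625) = 40/69, f(7) = 0.5.
T_4 = (Δs/2)·[f(s_0) + 2f(s_1) + 2f(s_2) + 2f(s_3) + f(s_4)].
Sum ≈ 4.023.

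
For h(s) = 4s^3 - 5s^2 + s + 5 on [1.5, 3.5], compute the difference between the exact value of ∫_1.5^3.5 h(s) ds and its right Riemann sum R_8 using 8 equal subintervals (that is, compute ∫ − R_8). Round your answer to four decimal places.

-14.2708

Exact integral: ∫_1.5^3.5 h(s) ds ≈ 94.166667.
R_8 = 108.4375.
Error ≈ 94.166667 − 108.4375 ≈ -14.2708.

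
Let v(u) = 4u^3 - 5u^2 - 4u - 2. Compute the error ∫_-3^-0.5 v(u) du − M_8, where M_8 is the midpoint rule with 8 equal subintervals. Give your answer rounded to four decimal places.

-0.5290

Exact integral: ∫_-3^-0.5 v(u) du ≈ -113.229167.
M_8 ≈ -112.700195.
Error ≈ -113.229167 − (-112.700195) ≈ -0.5290.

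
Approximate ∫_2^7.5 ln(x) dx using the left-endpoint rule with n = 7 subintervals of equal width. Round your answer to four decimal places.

Δx = (7.5 − 2)/7 = 11/14.
Left endpoints: 2, 39/14, 25/7, 61/14, 36/7, 83/14, 47/7.
f(2) ≈ 0.6931, f(39/14) ≈ 1.0245, f(25/7) ≈ 1.2730, f(61/14) ≈ 1.4718, f(36/7) ≈ 1.6376, f(83/14) ≈ 1.7798, f(47/7) ≈ 1.9042.
Sum = Δx · [f(2) + f(39/14) + f(25/7) + ...].
Sum ≈ 7.6875.

7.6875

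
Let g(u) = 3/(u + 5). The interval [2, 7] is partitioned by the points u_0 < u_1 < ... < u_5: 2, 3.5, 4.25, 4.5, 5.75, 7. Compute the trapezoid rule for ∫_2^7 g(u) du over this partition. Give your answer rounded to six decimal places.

1.622579

Subinterval widths: 1.5, 0.75, 0.25, 1.25, 1.25.
g(2) = 3/7, g(3.5) = 6/17, g(4.25) = 12/37, g(4.5) = 6/19, g(5.75) = 12/43, g(7) = 0.25.
On each subinterval the trapezoid contributes (Δu_i/2)·[g(u_{i-1}) + g(u_i)].
Sum ≈ 1.622579.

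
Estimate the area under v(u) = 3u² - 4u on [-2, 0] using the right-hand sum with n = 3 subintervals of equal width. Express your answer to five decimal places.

9.77778

Δu = (0 − (-2))/3 = 2/3.
Right endpoints: -4/3, -2/3, 0.
v(-4/3) = 32/3, v(-2/3) = 4, v(0) = 0.
Sum = Δu · [v(-4/3) + v(-2/3) + v(0)].
Sum ≈ 9.77778.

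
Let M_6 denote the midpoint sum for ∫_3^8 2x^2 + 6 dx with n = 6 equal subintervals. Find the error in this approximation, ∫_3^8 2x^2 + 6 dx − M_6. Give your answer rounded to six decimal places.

Exact integral: ∫_3^8 f(x) dx ≈ 353.33333333.
M_6 ≈ 352.75462963.
Error ≈ 353.33333333 − 352.75462963 ≈ 0.578704.

0.578704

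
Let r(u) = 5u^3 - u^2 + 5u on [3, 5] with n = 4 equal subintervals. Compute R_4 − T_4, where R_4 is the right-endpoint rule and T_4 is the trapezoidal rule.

121

R_4 = 813.25.
T_4 = 692.25.
R_4 − T_4 = 121.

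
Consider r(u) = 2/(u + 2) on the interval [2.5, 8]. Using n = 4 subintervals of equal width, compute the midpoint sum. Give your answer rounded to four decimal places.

1.5909

Δu = (8 − 2.5)/4 = 1.375.
Midpoints: 3.1875, 4.5625, 5.9375, 7.3125.
r(3.1875) = 32/83, r(4.5625) = 32/105, r(5.9375) = 32/127, r(7.3125) = 32/149.
Sum = Δu · [r(3.1875) + r(4.5625) + r(5.9375) + r(7.3125)].
Sum ≈ 1.5909.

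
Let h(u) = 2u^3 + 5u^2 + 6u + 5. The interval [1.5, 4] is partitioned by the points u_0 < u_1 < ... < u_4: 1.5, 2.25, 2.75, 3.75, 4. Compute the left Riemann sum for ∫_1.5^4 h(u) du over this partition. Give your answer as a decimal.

209.0234375

Subinterval widths: 0.75, 0.5, 1, 0.25.
Left endpoints: 1.5, 2.25, 2.75, 3.75.
h(1.5) = 32, h(2.25) = 66.59375, h(2.75) = 100.90625, h(3.75) = 203.28125.
Sum = Σ Δu_i · h(u_i).
Sum = 209.0234375.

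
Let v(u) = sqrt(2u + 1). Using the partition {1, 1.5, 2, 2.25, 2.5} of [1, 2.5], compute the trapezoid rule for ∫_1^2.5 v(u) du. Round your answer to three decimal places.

Subinterval widths: 0.5, 0.5, 0.25, 0.25.
v(1) ≈ 1.732, v(1.5) ≈ 2.000, v(2) ≈ 2.236, v(2.25) ≈ 2.345, v(2.5) ≈ 2.449.
On each subinterval the trapezoid contributes (Δu_i/2)·[v(u_{i-1}) + v(u_i)].
Sum ≈ 3.164.

3.164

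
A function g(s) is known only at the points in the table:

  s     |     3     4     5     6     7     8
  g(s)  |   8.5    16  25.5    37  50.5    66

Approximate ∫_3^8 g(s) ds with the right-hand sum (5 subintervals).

195

Δs = 1.
Sum = 1·[16 + 25.5 + 37 + 50.5 + 66] = 195.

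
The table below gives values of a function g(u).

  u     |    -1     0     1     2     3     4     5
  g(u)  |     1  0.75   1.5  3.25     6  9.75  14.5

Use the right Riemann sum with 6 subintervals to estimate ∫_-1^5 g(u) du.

35.75

Δu = 1.
Sum = 1·[0.75 + 1.5 + 3.25 + 6 + 9.75 + 14.5] = 35.75.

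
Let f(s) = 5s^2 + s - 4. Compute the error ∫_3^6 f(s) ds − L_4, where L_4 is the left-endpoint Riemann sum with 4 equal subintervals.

Exact integral: ∫_3^6 f(s) ds = 316.5.
L_4 = 266.15625.
Error = 316.5 − 266.15625 = 50.34375.

50.34375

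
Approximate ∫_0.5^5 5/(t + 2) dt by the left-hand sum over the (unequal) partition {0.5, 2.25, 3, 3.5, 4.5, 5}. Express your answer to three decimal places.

Subinterval widths: 1.75, 0.75, 0.5, 1, 0.5.
Left endpoints: 0.5, 2.25, 3, 3.5, 4.5.
f(0.5) = 2, f(2.25) = 20/17, f(3) = 1, f(3.5) = 10/11, f(4.5) = 10/13.
Sum = Σ Δt_i · f(t_i).
Sum ≈ 6.176.

6.176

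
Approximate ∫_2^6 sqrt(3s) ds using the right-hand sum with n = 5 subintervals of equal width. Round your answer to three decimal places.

14.408

Δs = (6 − 2)/5 = 0.8.
Right endpoints: 2.8, 3.6, 4.4, 5.2, 6.
f(2.8) ≈ 2.898, f(3.6) ≈ 3.286, f(4.4) ≈ 3.633, f(5.2) ≈ 3.950, f(6) ≈ 4.243.
Sum = Δs · [f(2.8) + f(3.6) + f(4.4) + f(5.2) + f(6)].
Sum ≈ 14.408.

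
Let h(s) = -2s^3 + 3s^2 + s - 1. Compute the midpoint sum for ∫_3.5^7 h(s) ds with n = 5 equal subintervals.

Δs = (7 − 3.5)/5 = 0.7.
Midpoints: 3.85, 4.55, 5.25, 5.95, 6.65.
h(3.85) = -66.81575, h(4.55) = -122.73525, h(5.25) = -202.46875, h(5.95) = -310.13225, h(6.65) = -449.84175.
Sum = Δs · [h(3.85) + h(4.55) + h(5.25) + h(5.95) + h(6.65)].
Sum = -806.395625.

-806.395625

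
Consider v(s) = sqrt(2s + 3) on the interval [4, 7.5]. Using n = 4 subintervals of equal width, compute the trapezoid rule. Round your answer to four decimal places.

Δs = (7.5 − 4)/4 = 0.875.
v(4) ≈ 3.3166, v(4.875) ≈ 3.5707, v(5.75) ≈ 3.8079, v(6.625) ≈ 4.0311, v(7.5) ≈ 4.2426.
T_4 = (Δs/2)·[v(s_0) + 2v(s_1) + 2v(s_2) + 2v(s_3) + v(s_4)].
Sum ≈ 13.2907.

13.2907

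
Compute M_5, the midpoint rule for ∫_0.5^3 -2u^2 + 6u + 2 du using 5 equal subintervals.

13.4375

Δu = (3 − 0.5)/5 = 0.5.
Midpoints: 0.75, 1.25, 1.75, 2.25, 2.75.
f(0.75) = 5.375, f(1.25) = 6.375, f(1.75) = 6.375, f(2.25) = 5.375, f(2.75) = 3.375.
Sum = Δu · [f(0.75) + f(1.25) + f(1.75) + f(2.25) + f(2.75)].
Sum = 13.4375.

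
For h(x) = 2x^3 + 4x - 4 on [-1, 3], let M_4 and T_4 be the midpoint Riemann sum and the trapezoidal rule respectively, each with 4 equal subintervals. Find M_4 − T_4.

M_4 = 38.
T_4 = 44.
M_4 − T_4 = -6.

-6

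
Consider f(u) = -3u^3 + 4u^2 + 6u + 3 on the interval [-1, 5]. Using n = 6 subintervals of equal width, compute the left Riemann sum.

Δu = (5 − (-1))/6 = 1.
Left endpoints: -1, 0, 1, 2, 3, 4.
f(-1) = 4, f(0) = 3, f(1) = 10, f(2) = 7, f(3) = -24, f(4) = -101.
Sum = Δu · [f(-1) + f(0) + f(1) + ...].
Sum = -101.

-101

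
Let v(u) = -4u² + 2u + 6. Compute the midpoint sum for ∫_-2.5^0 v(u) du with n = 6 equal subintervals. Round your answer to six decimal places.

-11.938657

Δu = (0 − (-2.5))/6 = 5/12.
Midpoints: -55/24, -1.875, -35/24, -25/24, -0.625, -5/24.
v(-55/24) = -2821/144, v(-1.875) = -11.8125, v(-35/24) = -781/144, v(-25/24) = -61/144, v(-0.625) = 3.1875, v(-5/24) = 779/144.
Sum = Δu · [v(-55/24) + v(-1.875) + v(-35/24) + ...].
Sum ≈ -11.938657.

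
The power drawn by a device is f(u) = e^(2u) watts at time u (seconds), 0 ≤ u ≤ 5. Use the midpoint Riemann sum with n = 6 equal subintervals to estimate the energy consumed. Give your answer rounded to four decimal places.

Δu = (5 − 0)/6 = 5/6.
Midpoints: 5/12, 1.25, 25/12, 35/12, 3.75, 55/12.
f(5/12) ≈ 2.3010, f(1.25) ≈ 12.1825, f(25/12) ≈ 64.5001, f(35/12) ≈ 341.4951, f(3.75) ≈ 1808.0424, f(55/12) ≈ 9572.6626.
Sum = Δu · [f(5/12) + f(1.25) + f(25/12) + ...].
Sum ≈ 9834.3197.

9834.3197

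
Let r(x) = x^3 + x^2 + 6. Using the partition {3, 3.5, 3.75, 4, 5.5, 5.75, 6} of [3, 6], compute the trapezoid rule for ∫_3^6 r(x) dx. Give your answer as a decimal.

393.7109375

Subinterval widths: 0.5, 0.25, 0.25, 1.5, 0.25, 0.25.
r(3) = 42, r(3.5) = 61.125, r(3.75) = 72.796875, r(4) = 86, r(5.5) = 202.625, r(5.75) = 229.171875, r(6) = 258.
On each subinterval the trapezoid contributes (Δx_i/2)·[r(x_{i-1}) + r(x_i)].
Sum = 393.7109375.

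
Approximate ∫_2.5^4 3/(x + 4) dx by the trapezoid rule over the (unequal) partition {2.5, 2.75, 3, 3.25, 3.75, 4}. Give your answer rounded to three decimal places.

0.623

Subinterval widths: 0.25, 0.25, 0.25, 0.5, 0.25.
f(2.5) = 6/13, f(2.75) = 4/9, f(3) = 3/7, f(3.25) = 12/29, f(3.75) = 12/31, f(4) = 0.375.
On each subinterval the trapezoid contributes (Δx_i/2)·[f(x_{i-1}) + f(x_i)].
Sum ≈ 0.623.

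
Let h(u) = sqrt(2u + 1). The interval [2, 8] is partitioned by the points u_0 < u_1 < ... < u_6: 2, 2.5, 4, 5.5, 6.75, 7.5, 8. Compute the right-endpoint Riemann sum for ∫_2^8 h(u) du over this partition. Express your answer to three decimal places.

Subinterval widths: 0.5, 1.5, 1.5, 1.25, 0.75, 0.5.
Right endpoints: 2.5, 4, 5.5, 6.75, 7.5, 8.
h(2.5) ≈ 2.449, h(4) ≈ 3.000, h(5.5) ≈ 3.464, h(6.75) ≈ 3.808, h(7.5) ≈ 4.000, h(8) ≈ 4.123.
Sum = Σ Δu_i · h(u_i).
Sum ≈ 20.742.

20.742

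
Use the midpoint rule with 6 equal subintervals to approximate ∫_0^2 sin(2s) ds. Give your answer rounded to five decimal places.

Δs = (2 − 0)/6 = 1/3.
Midpoints: 1/6, 0.5, 5/6, 7/6, 1.5, 11/6.
f(1/6) ≈ 0.32719, f(0.5) ≈ 0.84147, f(5/6) ≈ 0.99541, f(7/6) ≈ 0.72309, f(1.5) ≈ 0.14112, f(11/6) ≈ -0.50128.
Sum = Δs · [f(1/6) + f(0.5) + f(5/6) + ...].
Sum ≈ 0.84233.

0.84233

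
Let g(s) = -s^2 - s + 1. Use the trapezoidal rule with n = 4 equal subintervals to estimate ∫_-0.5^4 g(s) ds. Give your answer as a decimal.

-25.69921875

Δs = (4 − (-0.5))/4 = 1.125.
g(-0.5) = 1.25, g(0.625) = -0.015625, g(1.75) = -3.8125, g(2.875) = -10.140625, g(4) = -19.
T_4 = (Δs/2)·[g(s_0) + 2g(s_1) + 2g(s_2) + 2g(s_3) + g(s_4)].
Sum = -25.69921875.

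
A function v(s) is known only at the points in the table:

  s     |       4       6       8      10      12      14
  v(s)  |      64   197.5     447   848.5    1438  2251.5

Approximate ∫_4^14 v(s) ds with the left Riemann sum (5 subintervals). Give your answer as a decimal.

5990

Δs = 2.
Sum = 2·[64 + 197.5 + 447 + 848.5 + 1438] = 5990.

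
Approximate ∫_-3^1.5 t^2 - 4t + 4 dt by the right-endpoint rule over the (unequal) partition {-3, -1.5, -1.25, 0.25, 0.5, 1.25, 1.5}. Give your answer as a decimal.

26.65625

Subinterval widths: 1.5, 0.25, 1.5, 0.25, 0.75, 0.25.
Right endpoints: -1.5, -1.25, 0.25, 0.5, 1.25, 1.5.
f(-1.5) = 12.25, f(-1.25) = 10.5625, f(0.25) = 3.0625, f(0.5) = 2.25, f(1.25) = 0.5625, f(1.5) = 0.25.
Sum = Σ Δt_i · f(t_i).
Sum = 26.65625.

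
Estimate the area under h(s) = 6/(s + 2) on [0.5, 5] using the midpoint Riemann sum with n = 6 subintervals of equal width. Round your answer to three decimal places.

6.158

Δs = (5 − 0.5)/6 = 0.75.
Midpoints: 0.875, 1.625, 2.375, 3.125, 3.875, 4.625.
h(0.875) = 48/23, h(1.625) = 48/29, h(2.375) = 48/35, h(3.125) = 48/41, h(3.875) = 48/47, h(4.625) = 48/53.
Sum = Δs · [h(0.875) + h(1.625) + h(2.375) + ...].
Sum ≈ 6.158.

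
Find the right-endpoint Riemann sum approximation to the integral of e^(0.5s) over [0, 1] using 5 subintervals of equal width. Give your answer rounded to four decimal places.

1.3634

Δs = (1 − 0)/5 = 0.2.
Right endpoints: 0.2, 0.4, 0.6, 0.8, 1.
f(0.2) ≈ 1.1052, f(0.4) ≈ 1.2214, f(0.6) ≈ 1.3499, f(0.8) ≈ 1.4918, f(1) ≈ 1.6487.
Sum = Δs · [f(0.2) + f(0.4) + f(0.6) + f(0.8) + f(1)].
Sum ≈ 1.3634.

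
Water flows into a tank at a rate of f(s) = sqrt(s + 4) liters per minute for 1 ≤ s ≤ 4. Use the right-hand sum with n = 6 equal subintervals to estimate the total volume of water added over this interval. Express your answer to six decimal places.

Δs = (4 − 1)/6 = 0.5.
Right endpoints: 1.5, 2, 2.5, 3, 3.5, 4.
f(1.5) ≈ 2.345208, f(2) ≈ 2.449490, f(2.5) ≈ 2.549510, f(3) ≈ 2.645751, f(3.5) ≈ 2.738613, f(4) ≈ 2.828427.
Sum = Δs · [f(1.5) + f(2) + f(2.5) + ...].
Sum ≈ 7.778499.

7.778499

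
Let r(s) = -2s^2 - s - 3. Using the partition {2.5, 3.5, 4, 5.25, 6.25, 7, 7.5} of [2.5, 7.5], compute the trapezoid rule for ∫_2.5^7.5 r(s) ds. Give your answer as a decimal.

Subinterval widths: 1, 0.5, 1.25, 1, 0.75, 0.5.
r(2.5) = -18, r(3.5) = -31, r(4) = -39, r(5.25) = -63.375, r(6.25) = -87.375, r(7) = -108, r(7.5) = -123.
On each subinterval the trapezoid contributes (Δs_i/2)·[r(s_{i-1}) + r(s_i)].
Sum = -312.375.

-312.375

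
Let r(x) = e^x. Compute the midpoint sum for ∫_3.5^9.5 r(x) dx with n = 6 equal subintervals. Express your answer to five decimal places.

12787.11518

Δx = (9.5 − 3.5)/6 = 1.
Midpoints: 4, 5, 6, 7, 8, 9.
r(4) ≈ 54.59815, r(5) ≈ 148.41316, r(6) ≈ 403.42879, r(7) ≈ 1096.63316, r(8) ≈ 2980.95799, r(9) ≈ 8103.08393.
Sum = Δx · [r(4) + r(5) + r(6) + ...].
Sum ≈ 12787.11518.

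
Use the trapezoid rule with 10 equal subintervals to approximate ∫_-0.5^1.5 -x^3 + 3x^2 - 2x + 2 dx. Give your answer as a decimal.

4.27

Δx = (1.5 − (-0.5))/10 = 0.2.
f(-0.5) = 3.875, f(-0.3) = 2.897, f(-0.1) = 2.231, f(0.1) = 1.829, f(0.3) = 1.643, f(0.5) = 1.625, f(0.7) = 1.727, f(0.9) = 1.901, f(1.1) = 2.099, f(1.3) = 2.273, f(1.5) = 2.375.
T_10 = (Δx/2)·[f(x_0) + 2f(x_1) + ... + 2f(x_{9}) + f(x_10)].
Sum = 4.27.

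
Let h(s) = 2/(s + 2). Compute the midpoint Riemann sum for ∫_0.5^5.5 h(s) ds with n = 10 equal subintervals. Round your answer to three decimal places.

Δs = (5.5 − 0.5)/10 = 0.5.
Midpoints: 0.75, 1.25, 1.75, 2.25, 2.75, 3.25, 3.75, 4.25, 4.75, 5.25.
h(0.75) = 8/11, h(1.25) = 8/13, h(1.75) = 8/15, h(2.25) = 8/17, h(2.75) = 8/19, h(3.25) = 8/21, h(3.75) = 8/23, h(4.25) = 0.32, h(4.75) = 8/27, h(5.25) = 8/29.
Sum = Δs · [h(0.75) + h(1.25) + h(1.75) + ...].
Sum ≈ 2.194.

2.194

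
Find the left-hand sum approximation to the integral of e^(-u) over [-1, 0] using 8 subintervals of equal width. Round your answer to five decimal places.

Δu = (0 − (-1))/8 = 0.125.
Left endpoints: -1, -0.875, -0.75, -0.625, -0.5, -0.375, -0.25, -0.125.
f(-1) ≈ 2.71828, f(-0.875) ≈ 2.39888, f(-0.75) ≈ 2.11700, f(-0.625) ≈ 1.86825, f(-0.5) ≈ 1.64872, f(-0.375) ≈ 1.45499, f(-0.25) ≈ 1.28403, f(-0.125) ≈ 1.13315.
Sum = Δu · [f(-1) + f(-0.875) + f(-0.75) + ...].
Sum ≈ 1.82791.

1.82791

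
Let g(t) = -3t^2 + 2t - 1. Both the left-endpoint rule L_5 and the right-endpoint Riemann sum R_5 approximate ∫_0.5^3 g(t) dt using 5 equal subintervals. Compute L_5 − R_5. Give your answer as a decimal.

10.625

L_5 = -15.625.
R_5 = -26.25.
L_5 − R_5 = 10.625.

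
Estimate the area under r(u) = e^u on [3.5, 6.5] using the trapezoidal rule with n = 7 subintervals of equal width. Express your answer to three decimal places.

641.671

Δu = (6.5 − 3.5)/7 = 3/7.
r(3.5) ≈ 33.115, r(55/14) ≈ 50.834, r(61/14) ≈ 78.034, r(67/14) ≈ 119.787, r(73/14) ≈ 183.880, r(79/14) ≈ 282.268, r(85/14) ≈ 433.299, r(6.5) ≈ 665.142.
T_7 = (Δu/2)·[r(u_0) + 2r(u_1) + ... + 2r(u_{6}) + r(u_7)].
Sum ≈ 641.671.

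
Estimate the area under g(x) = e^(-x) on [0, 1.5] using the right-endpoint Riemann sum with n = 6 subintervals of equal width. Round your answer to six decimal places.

0.683803

Δx = (1.5 − 0)/6 = 0.25.
Right endpoints: 0.25, 0.5, 0.75, 1, 1.25, 1.5.
g(0.25) ≈ 0.778801, g(0.5) ≈ 0.606531, g(0.75) ≈ 0.472367, g(1) ≈ 0.367879, g(1.25) ≈ 0.286505, g(1.5) ≈ 0.223130.
Sum = Δx · [g(0.25) + g(0.5) + g(0.75) + ...].
Sum ≈ 0.683803.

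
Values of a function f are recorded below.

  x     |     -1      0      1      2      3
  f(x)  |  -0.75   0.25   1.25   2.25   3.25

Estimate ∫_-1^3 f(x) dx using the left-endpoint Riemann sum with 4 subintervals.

3

Δx = 1.
Sum = 1·[(-0.75) + 0.25 + 1.25 + 2.25] = 3.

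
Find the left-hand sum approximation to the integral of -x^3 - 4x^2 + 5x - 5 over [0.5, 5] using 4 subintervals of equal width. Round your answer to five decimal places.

-181.71387

Δx = (5 − 0.5)/4 = 1.125.
Left endpoints: 0.5, 1.625, 2.75, 3.875.
f(0.5) = -3.625, f(1.625) = -6005/512, f(2.75) = -42.296875, f(3.875) = -53183/512.
Sum = Δx · [f(0.5) + f(1.625) + f(2.75) + f(3.875)].
Sum ≈ -181.71387.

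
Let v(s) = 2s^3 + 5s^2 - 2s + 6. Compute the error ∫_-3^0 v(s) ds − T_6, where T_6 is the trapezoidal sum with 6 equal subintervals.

Exact integral: ∫_-3^0 v(s) ds = 31.5.
T_6 = 31.
Error = 31.5 − 31 = 0.5.

0.5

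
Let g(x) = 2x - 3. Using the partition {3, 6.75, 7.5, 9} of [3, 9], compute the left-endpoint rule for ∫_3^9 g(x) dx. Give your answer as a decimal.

37.125

Subinterval widths: 3.75, 0.75, 1.5.
Left endpoints: 3, 6.75, 7.5.
g(3) = 3, g(6.75) = 10.5, g(7.5) = 12.
Sum = Σ Δx_i · g(x_i).
Sum = 37.125.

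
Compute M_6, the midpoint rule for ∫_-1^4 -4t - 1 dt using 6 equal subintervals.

-35

Δt = (4 − (-1))/6 = 5/6.
Midpoints: -7/12, 0.25, 13/12, 23/12, 2.75, 43/12.
f(-7/12) = 4/3, f(0.25) = -2, f(13/12) = -16/3, f(23/12) = -26/3, f(2.75) = -12, f(43/12) = -46/3.
Sum = Δt · [f(-7/12) + f(0.25) + f(13/12) + ...].
Sum = -35.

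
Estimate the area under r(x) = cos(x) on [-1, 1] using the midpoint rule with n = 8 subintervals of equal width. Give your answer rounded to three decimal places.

1.687

Δx = (1 − (-1))/8 = 0.25.
Midpoints: -0.875, -0.625, -0.375, -0.125, 0.125, 0.375, 0.625, 0.875.
r(-0.875) ≈ 0.641, r(-0.625) ≈ 0.811, r(-0.375) ≈ 0.931, r(-0.125) ≈ 0.992, r(0.125) ≈ 0.992, r(0.375) ≈ 0.931, r(0.625) ≈ 0.811, r(0.875) ≈ 0.641.
Sum = Δx · [r(-0.875) + r(-0.625) + r(-0.375) + ...].
Sum ≈ 1.687.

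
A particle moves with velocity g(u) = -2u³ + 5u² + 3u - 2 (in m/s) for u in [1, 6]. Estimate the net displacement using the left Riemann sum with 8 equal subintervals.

Δu = (6 − 1)/8 = 0.625.
Left endpoints: 1, 1.625, 2.25, 2.875, 3.5, 4.125, 4.75, 5.375.
g(1) = 4, g(1.625) = 7.49609375, g(2.25) = 7.28125, g(2.875) = 0.42578125, g(3.5) = -16, g(4.125) = -44.92578125, g(4.75) = -89.28125, g(5.375) = -151.99609375.
Sum = Δu · [g(1) + g(1.625) + g(2.25) + ...].
Sum = -176.875.

-176.875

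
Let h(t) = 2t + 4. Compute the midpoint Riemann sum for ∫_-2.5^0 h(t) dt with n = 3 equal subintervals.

Δt = (0 − (-2.5))/3 = 5/6.
Midpoints: -25/12, -1.25, -5/12.
h(-25/12) = -1/6, h(-1.25) = 1.5, h(-5/12) = 19/6.
Sum = Δt · [h(-25/12) + h(-1.25) + h(-5/12)].
Sum = 3.75.

3.75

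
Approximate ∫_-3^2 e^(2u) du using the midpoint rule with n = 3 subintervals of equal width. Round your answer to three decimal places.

17.822

Δu = (2 − (-3))/3 = 5/3.
Midpoints: -13/6, -0.5, 7/6.
f(-13/6) ≈ 0.013, f(-0.5) ≈ 0.368, f(7/6) ≈ 10.312.
Sum = Δu · [f(-13/6) + f(-0.5) + f(7/6)].
Sum ≈ 17.822.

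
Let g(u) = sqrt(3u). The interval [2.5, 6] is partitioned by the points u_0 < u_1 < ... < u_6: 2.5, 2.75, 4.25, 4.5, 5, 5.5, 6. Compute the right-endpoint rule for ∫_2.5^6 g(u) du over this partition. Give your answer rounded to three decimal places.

13.082

Subinterval widths: 0.25, 1.5, 0.25, 0.5, 0.5, 0.5.
Right endpoints: 2.75, 4.25, 4.5, 5, 5.5, 6.
g(2.75) ≈ 2.872, g(4.25) ≈ 3.571, g(4.5) ≈ 3.674, g(5) ≈ 3.873, g(5.5) ≈ 4.062, g(6) ≈ 4.243.
Sum = Σ Δu_i · g(u_i).
Sum ≈ 13.082.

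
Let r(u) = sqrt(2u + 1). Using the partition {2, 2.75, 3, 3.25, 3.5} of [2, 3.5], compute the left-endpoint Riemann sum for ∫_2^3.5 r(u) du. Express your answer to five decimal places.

Subinterval widths: 0.75, 0.25, 0.25, 0.25.
Left endpoints: 2, 2.75, 3, 3.25.
r(2) ≈ 2.23607, r(2.75) ≈ 2.54951, r(3) ≈ 2.64575, r(3.25) ≈ 2.73861.
Sum = Σ Δu_i · r(u_i).
Sum ≈ 3.66052.

3.66052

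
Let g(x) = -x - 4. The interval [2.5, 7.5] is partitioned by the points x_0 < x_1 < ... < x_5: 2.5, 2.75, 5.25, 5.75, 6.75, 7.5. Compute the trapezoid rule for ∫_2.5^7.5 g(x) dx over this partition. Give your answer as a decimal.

-45

Subinterval widths: 0.25, 2.5, 0.5, 1, 0.75.
g(2.5) = -6.5, g(2.75) = -6.75, g(5.25) = -9.25, g(5.75) = -9.75, g(6.75) = -10.75, g(7.5) = -11.5.
On each subinterval the trapezoid contributes (Δx_i/2)·[g(x_{i-1}) + g(x_i)].
Sum = -45.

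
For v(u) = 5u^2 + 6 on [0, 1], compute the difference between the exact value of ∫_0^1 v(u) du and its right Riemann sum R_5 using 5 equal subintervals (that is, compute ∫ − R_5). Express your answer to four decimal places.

Exact integral: ∫_0^1 v(u) du ≈ 7.666667.
R_5 = 8.2.
Error ≈ 7.666667 − 8.2 ≈ -0.5333.

-0.5333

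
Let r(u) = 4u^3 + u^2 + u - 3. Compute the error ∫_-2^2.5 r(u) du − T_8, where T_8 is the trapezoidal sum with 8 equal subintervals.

-0.94921875

Exact integral: ∫_-2^2.5 r(u) du = 18.5625.
T_8 = 19.51171875.
Error = 18.5625 − 19.51171875 = -0.94921875.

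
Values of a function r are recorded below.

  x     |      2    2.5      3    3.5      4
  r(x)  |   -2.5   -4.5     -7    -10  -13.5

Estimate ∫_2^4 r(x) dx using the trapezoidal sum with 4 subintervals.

Δx = 0.5.
T_4 = (0.5/2)·[(-2.5) + 2·(-4.5) + 2·(-7) + 2·(-10) + (-13.5)] = -14.75.

-14.75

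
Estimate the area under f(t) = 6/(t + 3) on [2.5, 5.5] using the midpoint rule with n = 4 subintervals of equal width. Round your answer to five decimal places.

Δt = (5.5 − 2.5)/4 = 0.75.
Midpoints: 2.875, 3.625, 4.375, 5.125.
f(2.875) = 48/47, f(3.625) = 48/53, f(4.375) = 48/59, f(5.125) = 48/65.
Sum = Δt · [f(2.875) + f(3.625) + f(4.375) + f(5.125)].
Sum ≈ 2.60922.

2.60922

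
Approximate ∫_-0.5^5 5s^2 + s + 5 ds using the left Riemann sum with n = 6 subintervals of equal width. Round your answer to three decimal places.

Δs = (5 − (-0.5))/6 = 11/12.
Left endpoints: -0.5, 5/12, 4/3, 2.25, 19/6, 49/12.
f(-0.5) = 5.75, f(5/12) = 905/144, f(4/3) = 137/9, f(2.25) = 32.5625, f(19/6) = 2099/36, f(49/12) = 13313/144.
Sum = Δs · [f(-0.5) + f(5/12) + f(4/3) + ...].
Sum ≈ 193.028.

193.028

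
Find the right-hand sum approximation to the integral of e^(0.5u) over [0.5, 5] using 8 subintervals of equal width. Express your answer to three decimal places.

25.006

Δu = (5 − 0.5)/8 = 0.5625.
Right endpoints: 1.0625, 1.625, 2.1875, 2.75, 3.3125, 3.875, 4.4375, 5.
f(1.0625) ≈ 1.701, f(1.625) ≈ 2.254, f(2.1875) ≈ 2.985, f(2.75) ≈ 3.955, f(3.3125) ≈ 5.240, f(3.875) ≈ 6.941, f(4.4375) ≈ 9.196, f(5) ≈ 12.182.
Sum = Δu · [f(1.0625) + f(1.625) + f(2.1875) + ...].
Sum ≈ 25.006.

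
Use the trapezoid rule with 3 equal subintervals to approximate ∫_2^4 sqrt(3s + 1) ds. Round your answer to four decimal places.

Δs = (4 − 2)/3 = 2/3.
f(2) ≈ 2.6458, f(8/3) ≈ 3.0000, f(10/3) ≈ 3.3166, f(4) ≈ 3.6056.
T_3 = (Δs/2)·[f(s_0) + 2f(s_1) + 2f(s_2) + f(s_3)].
Sum ≈ 6.2949.

6.2949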